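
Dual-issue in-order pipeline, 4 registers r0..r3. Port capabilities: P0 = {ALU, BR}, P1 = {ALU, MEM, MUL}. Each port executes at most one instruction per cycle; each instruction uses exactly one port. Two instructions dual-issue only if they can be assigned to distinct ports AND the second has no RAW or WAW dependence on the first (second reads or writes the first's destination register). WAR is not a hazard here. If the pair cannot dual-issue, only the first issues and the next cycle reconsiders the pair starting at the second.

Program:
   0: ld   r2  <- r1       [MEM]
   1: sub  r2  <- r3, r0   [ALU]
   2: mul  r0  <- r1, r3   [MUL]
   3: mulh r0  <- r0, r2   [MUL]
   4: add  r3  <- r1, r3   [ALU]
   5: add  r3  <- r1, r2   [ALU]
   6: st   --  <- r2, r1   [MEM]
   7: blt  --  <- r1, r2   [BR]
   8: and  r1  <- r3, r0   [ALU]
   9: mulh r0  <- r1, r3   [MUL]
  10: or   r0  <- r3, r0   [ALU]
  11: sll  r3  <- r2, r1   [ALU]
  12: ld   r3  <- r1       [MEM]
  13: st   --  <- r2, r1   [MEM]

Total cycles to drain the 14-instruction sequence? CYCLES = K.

CYCLES = 9

t=0 i0:ld ; WAW r2
t=1 i1&i2:sub+mul ; 2-wide
t=2 i3&i4:mulh+add ; 2-wide
t=3 i5&i6:add+st ; 2-wide
t=4 i7&i8:blt+and ; 2-wide
t=5 i9:mulh ; RAW+WAW r0
t=6 i10&i11:or+sll ; 2-wide
t=7 i12:ld ; no-port MEM/MEM
t=8 i13:st ; tail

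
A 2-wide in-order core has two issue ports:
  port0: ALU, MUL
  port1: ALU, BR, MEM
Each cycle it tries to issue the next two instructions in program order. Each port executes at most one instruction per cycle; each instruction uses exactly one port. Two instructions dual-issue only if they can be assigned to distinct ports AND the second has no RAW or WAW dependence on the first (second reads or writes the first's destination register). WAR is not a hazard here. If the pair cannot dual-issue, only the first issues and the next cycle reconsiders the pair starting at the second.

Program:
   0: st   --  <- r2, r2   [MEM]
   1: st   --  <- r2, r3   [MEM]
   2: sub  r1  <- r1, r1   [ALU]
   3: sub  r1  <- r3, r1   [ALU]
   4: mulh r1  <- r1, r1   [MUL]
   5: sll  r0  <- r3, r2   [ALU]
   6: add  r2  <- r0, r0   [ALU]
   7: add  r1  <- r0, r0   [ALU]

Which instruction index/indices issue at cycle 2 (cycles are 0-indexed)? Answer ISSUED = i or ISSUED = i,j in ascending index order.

c0: i0 st  no-port MEM/MEM
c1: i1+i2 st;sub  dual
c2: i3 sub  RAW+WAW r1
c3: i4+i5 mulh;sll  dual
c4: i6+i7 add;add  dual

ISSUED = 3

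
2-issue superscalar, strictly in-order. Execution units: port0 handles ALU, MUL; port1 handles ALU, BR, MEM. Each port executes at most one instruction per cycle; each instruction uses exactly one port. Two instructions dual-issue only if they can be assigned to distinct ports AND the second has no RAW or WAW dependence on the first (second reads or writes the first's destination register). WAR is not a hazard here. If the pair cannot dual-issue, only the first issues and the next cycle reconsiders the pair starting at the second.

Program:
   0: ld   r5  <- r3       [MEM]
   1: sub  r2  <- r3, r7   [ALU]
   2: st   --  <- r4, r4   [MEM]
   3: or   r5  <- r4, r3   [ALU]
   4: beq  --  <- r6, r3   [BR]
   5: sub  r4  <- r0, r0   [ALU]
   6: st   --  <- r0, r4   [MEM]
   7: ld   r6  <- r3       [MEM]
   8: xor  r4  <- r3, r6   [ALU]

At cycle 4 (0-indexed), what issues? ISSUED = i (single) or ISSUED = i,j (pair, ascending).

[0] i0+i1  ld.MEM/sub.ALU  -- dual
[1] i2+i3  st.MEM/or.ALU  -- dual
[2] i4+i5  beq.BR/sub.ALU  -- dual
[3] i6  st.MEM  -- no-port MEM/MEM
[4] i7  ld.MEM  -- RAW r6
[5] i8  xor.ALU  -- tail

ISSUED = 7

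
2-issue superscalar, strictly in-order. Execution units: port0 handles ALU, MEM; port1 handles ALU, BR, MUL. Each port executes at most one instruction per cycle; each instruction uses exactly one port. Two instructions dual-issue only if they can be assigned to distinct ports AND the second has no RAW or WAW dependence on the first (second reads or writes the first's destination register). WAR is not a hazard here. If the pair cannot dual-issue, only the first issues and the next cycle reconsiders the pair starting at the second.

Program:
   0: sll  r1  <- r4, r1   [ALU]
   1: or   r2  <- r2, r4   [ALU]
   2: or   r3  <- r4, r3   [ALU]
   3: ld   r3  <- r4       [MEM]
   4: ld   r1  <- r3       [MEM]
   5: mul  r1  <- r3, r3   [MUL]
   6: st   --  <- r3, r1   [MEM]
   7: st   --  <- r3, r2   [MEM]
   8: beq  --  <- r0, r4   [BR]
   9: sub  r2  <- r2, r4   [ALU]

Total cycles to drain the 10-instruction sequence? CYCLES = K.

CYCLES = 8

t=0 i0,i1:sll.ALU or.ALU ; pair
t=1 i2:or.ALU ; WAW r3
t=2 i3:ld.MEM ; no-port MEM/MEM
t=3 i4:ld.MEM ; WAW r1
t=4 i5:mul.MUL ; RAW r1
t=5 i6:st.MEM ; no-port MEM/MEM
t=6 i7,i8:st.MEM beq.BR ; pair
t=7 i9:sub.ALU ; tail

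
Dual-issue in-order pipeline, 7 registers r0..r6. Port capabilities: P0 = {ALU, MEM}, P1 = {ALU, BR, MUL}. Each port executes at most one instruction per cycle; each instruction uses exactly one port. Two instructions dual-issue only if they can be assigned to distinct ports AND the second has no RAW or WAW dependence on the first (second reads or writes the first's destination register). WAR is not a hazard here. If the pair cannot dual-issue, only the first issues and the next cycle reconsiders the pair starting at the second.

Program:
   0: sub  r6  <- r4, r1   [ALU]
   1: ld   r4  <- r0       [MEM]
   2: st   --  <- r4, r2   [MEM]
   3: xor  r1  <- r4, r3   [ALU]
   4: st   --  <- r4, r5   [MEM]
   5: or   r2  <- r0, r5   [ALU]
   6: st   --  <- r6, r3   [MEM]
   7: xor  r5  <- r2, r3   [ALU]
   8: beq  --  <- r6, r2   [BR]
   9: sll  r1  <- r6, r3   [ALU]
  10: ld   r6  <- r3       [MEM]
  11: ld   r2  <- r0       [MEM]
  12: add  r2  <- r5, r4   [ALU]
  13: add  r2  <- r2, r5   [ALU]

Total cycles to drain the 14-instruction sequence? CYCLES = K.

CYCLES = 9

#0 head=0: sub.ALU ld.MEM i0,i1 dual
#1 head=2: st.MEM xor.ALU i2,i3 dual
#2 head=4: st.MEM or.ALU i4,i5 dual
#3 head=6: st.MEM xor.ALU i6,i7 dual
#4 head=8: beq.BR sll.ALU i8,i9 dual
#5 head=10: ld.MEM i10 no-port MEM/MEM
#6 head=11: ld.MEM i11 WAW r2
#7 head=12: add.ALU i12 RAW+WAW r2
#8 head=13: add.ALU i13 tail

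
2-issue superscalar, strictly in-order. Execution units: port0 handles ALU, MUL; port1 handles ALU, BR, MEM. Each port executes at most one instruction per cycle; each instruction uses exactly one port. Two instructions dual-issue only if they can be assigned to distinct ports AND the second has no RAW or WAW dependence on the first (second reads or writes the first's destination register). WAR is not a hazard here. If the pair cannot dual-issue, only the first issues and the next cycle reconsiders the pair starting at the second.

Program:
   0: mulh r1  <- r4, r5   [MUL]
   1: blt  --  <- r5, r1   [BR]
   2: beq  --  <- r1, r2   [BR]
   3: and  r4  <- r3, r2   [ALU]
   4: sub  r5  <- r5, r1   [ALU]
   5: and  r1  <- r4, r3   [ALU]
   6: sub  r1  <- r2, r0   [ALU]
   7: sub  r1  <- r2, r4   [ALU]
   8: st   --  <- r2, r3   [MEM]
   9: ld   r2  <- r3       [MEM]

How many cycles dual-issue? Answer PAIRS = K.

[0] i0  mulh.MUL  -- RAW r1
[1] i1  blt.BR  -- no-port BR/BR
[2] i2+i3  beq.BR;and.ALU  -- 2-wide
[3] i4+i5  sub.ALU;and.ALU  -- 2-wide
[4] i6  sub.ALU  -- WAW r1
[5] i7+i8  sub.ALU;st.MEM  -- 2-wide
[6] i9  ld.MEM  -- tail

PAIRS = 3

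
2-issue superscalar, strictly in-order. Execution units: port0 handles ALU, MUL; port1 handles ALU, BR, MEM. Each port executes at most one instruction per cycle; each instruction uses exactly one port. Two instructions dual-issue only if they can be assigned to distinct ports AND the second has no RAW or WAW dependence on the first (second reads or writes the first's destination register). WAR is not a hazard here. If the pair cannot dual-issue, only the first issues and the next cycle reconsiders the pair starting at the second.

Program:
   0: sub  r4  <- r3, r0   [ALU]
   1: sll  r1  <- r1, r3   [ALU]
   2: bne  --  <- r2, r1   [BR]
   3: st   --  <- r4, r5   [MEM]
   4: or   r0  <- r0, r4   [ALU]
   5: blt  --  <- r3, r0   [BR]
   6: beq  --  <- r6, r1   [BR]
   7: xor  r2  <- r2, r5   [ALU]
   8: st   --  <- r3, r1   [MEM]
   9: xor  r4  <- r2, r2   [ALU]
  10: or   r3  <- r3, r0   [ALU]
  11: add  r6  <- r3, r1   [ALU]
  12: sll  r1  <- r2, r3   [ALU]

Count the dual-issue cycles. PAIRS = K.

PAIRS = 5

c0: i0,i1 sub;sll  dual
c1: i2 bne  no-port BR/MEM
c2: i3,i4 st;or  dual
c3: i5 blt  no-port BR/BR
c4: i6,i7 beq;xor  dual
c5: i8,i9 st;xor  dual
c6: i10 or  RAW r3
c7: i11,i12 add;sll  dual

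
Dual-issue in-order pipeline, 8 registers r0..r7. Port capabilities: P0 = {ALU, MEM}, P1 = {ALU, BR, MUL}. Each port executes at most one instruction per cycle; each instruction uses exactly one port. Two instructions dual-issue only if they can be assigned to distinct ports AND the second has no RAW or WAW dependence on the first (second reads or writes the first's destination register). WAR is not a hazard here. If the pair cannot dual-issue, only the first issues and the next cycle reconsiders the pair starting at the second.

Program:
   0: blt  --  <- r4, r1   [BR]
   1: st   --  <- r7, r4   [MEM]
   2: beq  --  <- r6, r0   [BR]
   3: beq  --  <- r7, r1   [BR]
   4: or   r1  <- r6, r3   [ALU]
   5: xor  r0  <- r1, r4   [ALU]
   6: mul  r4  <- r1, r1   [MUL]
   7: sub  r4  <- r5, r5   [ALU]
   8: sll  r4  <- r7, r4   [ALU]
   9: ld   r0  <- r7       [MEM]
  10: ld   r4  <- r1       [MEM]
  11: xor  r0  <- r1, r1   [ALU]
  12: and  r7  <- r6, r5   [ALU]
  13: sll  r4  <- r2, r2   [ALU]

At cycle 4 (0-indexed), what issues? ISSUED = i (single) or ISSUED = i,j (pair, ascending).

ISSUED = 7

0. blt.BR/st.MEM @i0&i1  | pair
1. beq.BR @i2  | no-port BR/BR
2. beq.BR/or.ALU @i3&i4  | pair
3. xor.ALU/mul.MUL @i5&i6  | pair
4. sub.ALU @i7  | RAW+WAW r4
5. sll.ALU/ld.MEM @i8&i9  | pair
6. ld.MEM/xor.ALU @i10&i11  | pair
7. and.ALU/sll.ALU @i12&i13  | pair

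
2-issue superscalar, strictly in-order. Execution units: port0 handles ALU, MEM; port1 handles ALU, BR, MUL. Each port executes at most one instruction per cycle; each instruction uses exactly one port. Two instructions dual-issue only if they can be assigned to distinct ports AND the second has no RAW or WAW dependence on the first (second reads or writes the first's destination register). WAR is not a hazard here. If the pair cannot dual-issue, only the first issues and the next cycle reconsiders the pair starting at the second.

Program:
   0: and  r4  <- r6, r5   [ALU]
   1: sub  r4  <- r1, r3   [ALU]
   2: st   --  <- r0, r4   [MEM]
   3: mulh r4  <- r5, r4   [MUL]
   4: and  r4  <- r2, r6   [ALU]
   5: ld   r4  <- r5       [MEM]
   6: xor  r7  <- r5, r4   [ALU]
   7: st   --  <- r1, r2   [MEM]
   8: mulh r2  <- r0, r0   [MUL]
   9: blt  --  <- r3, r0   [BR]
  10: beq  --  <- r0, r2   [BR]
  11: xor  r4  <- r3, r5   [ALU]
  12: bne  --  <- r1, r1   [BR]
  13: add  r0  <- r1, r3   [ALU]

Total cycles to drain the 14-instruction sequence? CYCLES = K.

CYCLES = 10

0. and.ALU @i0  | WAW r4
1. sub.ALU @i1  | RAW r4
2. st.MEM mulh.MUL @i2&i3  | 2-wide
3. and.ALU @i4  | WAW r4
4. ld.MEM @i5  | RAW r4
5. xor.ALU st.MEM @i6&i7  | 2-wide
6. mulh.MUL @i8  | no-port MUL/BR
7. blt.BR @i9  | no-port BR/BR
8. beq.BR xor.ALU @i10&i11  | 2-wide
9. bne.BR add.ALU @i12&i13  | 2-wide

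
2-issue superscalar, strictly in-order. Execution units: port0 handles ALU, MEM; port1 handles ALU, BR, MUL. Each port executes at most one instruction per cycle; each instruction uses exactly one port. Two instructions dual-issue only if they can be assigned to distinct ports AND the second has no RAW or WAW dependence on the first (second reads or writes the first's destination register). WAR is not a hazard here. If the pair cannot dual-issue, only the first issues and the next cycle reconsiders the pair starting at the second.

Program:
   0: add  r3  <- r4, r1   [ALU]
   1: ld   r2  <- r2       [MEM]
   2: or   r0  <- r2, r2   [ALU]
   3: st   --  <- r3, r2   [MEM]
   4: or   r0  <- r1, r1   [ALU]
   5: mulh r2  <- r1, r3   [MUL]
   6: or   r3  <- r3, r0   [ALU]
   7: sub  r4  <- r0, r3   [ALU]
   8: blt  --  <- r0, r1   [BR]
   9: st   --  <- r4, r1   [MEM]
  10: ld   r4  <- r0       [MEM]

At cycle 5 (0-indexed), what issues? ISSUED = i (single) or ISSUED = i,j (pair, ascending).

c0: i0&i1 add ld  dual
c1: i2&i3 or st  dual
c2: i4&i5 or mulh  dual
c3: i6 or  RAW r3
c4: i7&i8 sub blt  dual
c5: i9 st  no-port MEM/MEM
c6: i10 ld  tail

ISSUED = 9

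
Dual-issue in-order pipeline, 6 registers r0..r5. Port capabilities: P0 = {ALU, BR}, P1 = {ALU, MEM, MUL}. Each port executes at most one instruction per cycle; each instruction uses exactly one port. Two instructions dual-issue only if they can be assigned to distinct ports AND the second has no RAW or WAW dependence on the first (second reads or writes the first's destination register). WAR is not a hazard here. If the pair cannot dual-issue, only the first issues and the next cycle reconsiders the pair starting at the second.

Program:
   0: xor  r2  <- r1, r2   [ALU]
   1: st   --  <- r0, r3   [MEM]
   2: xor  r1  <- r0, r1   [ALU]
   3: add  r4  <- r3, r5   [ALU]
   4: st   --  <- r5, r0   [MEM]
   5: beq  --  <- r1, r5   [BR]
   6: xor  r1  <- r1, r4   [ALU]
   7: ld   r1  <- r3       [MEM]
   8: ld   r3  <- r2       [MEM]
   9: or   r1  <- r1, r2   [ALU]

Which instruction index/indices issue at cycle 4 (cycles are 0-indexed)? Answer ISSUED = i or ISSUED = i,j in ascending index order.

ISSUED = 7

c0: i0&i1 xor.ALU+st.MEM  pair
c1: i2&i3 xor.ALU+add.ALU  pair
c2: i4&i5 st.MEM+beq.BR  pair
c3: i6 xor.ALU  WAW r1
c4: i7 ld.MEM  no-port MEM/MEM
c5: i8&i9 ld.MEM+or.ALU  pair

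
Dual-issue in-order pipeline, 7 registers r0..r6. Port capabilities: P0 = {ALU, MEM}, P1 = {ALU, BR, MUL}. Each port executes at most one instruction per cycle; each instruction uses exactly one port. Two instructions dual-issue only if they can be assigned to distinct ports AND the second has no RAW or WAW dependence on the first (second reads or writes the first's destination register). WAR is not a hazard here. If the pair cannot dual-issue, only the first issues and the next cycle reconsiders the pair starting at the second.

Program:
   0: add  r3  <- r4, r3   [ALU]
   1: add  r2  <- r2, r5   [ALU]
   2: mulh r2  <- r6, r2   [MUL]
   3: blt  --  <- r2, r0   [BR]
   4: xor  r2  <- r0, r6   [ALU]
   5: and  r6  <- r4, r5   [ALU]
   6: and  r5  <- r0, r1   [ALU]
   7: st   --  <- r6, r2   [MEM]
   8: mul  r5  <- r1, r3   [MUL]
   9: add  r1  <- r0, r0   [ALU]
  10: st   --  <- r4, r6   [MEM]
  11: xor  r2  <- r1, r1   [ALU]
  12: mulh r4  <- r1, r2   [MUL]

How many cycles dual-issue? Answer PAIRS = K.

PAIRS = 5

  cy0 -> i0&i1 (add.ALU;add.ALU) pair
  cy1 -> i2 (mulh.MUL) no-port MUL/BR
  cy2 -> i3&i4 (blt.BR;xor.ALU) pair
  cy3 -> i5&i6 (and.ALU;and.ALU) pair
  cy4 -> i7&i8 (st.MEM;mul.MUL) pair
  cy5 -> i9&i10 (add.ALU;st.MEM) pair
  cy6 -> i11 (xor.ALU) RAW r2
  cy7 -> i12 (mulh.MUL) tail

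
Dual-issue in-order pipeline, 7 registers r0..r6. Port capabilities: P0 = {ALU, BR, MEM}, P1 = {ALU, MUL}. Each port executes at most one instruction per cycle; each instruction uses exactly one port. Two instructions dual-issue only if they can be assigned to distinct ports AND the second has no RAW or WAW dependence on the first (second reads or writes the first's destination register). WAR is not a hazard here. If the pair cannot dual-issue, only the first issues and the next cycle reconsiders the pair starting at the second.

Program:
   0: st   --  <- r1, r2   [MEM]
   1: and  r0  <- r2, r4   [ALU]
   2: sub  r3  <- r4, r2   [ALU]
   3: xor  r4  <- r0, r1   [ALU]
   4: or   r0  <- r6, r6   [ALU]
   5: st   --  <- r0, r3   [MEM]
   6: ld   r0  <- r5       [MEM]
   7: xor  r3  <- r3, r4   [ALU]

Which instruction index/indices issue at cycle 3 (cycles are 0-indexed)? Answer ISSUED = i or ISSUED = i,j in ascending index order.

ISSUED = 5

0. st+and @i0,i1  | pair
1. sub+xor @i2,i3  | pair
2. or @i4  | RAW r0
3. st @i5  | no-port MEM/MEM
4. ld+xor @i6,i7  | pair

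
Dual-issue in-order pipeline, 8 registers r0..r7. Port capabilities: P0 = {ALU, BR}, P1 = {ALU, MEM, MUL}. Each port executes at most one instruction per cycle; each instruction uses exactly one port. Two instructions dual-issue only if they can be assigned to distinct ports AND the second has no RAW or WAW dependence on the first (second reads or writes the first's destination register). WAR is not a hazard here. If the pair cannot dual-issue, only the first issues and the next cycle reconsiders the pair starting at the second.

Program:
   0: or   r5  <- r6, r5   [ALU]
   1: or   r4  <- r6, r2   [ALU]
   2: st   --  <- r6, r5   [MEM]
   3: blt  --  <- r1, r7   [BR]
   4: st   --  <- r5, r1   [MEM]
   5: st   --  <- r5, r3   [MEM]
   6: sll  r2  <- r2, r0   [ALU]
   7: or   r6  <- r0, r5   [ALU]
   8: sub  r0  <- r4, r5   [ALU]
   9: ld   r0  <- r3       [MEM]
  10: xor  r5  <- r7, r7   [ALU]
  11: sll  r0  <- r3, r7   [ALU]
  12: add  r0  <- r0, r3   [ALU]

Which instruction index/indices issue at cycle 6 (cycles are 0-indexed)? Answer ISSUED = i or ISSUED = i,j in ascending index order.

c0: i0,i1 or/or  dual
c1: i2,i3 st/blt  dual
c2: i4 st  no-port MEM/MEM
c3: i5,i6 st/sll  dual
c4: i7,i8 or/sub  dual
c5: i9,i10 ld/xor  dual
c6: i11 sll  RAW+WAW r0
c7: i12 add  tail

ISSUED = 11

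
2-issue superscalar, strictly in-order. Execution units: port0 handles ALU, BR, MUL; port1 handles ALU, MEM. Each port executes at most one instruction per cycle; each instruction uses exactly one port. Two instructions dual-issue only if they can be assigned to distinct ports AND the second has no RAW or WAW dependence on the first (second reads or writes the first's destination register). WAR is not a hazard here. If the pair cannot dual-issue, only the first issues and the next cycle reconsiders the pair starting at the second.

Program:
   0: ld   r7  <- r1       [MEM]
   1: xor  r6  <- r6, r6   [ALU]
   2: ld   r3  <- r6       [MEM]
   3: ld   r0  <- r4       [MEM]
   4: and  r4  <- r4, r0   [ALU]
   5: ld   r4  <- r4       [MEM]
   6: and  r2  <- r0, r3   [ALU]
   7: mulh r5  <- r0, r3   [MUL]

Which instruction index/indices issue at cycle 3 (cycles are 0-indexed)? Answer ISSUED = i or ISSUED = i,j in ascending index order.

[0] i0,i1  ld.MEM/xor.ALU  -- pair
[1] i2  ld.MEM  -- no-port MEM/MEM
[2] i3  ld.MEM  -- RAW r0
[3] i4  and.ALU  -- RAW+WAW r4
[4] i5,i6  ld.MEM/and.ALU  -- pair
[5] i7  mulh.MUL  -- tail

ISSUED = 4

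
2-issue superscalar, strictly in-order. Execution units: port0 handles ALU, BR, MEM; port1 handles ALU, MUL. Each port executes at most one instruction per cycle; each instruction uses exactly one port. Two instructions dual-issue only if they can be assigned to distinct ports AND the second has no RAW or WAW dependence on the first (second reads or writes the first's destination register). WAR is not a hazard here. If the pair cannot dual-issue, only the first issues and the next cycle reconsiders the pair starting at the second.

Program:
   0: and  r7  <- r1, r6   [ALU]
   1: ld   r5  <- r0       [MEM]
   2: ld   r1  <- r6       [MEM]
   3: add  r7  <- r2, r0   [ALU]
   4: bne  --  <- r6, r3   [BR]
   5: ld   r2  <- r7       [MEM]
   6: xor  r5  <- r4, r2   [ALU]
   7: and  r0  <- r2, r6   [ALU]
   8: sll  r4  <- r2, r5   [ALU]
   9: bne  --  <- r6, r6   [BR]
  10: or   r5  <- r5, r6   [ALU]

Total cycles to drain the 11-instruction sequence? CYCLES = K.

CYCLES = 7

0. and;ld @i0+i1  | 2-wide
1. ld;add @i2+i3  | 2-wide
2. bne @i4  | no-port BR/MEM
3. ld @i5  | RAW r2
4. xor;and @i6+i7  | 2-wide
5. sll;bne @i8+i9  | 2-wide
6. or @i10  | tail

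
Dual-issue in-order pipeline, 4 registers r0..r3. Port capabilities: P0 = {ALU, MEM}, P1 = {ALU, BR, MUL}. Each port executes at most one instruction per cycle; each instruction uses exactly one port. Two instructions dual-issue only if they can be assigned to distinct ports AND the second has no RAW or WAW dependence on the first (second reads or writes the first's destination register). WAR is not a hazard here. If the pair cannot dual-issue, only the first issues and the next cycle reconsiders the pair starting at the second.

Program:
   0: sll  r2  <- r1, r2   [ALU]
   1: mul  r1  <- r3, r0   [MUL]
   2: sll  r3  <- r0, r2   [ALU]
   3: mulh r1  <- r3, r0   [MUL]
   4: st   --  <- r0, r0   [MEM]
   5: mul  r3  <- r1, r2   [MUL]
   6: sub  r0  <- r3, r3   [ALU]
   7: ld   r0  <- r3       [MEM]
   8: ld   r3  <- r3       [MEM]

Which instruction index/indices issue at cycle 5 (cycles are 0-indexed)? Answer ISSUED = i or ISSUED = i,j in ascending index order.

  cy0 -> i0/i1 (sll.ALU mul.MUL) pair
  cy1 -> i2 (sll.ALU) RAW r3
  cy2 -> i3/i4 (mulh.MUL st.MEM) pair
  cy3 -> i5 (mul.MUL) RAW r3
  cy4 -> i6 (sub.ALU) WAW r0
  cy5 -> i7 (ld.MEM) no-port MEM/MEM
  cy6 -> i8 (ld.MEM) tail

ISSUED = 7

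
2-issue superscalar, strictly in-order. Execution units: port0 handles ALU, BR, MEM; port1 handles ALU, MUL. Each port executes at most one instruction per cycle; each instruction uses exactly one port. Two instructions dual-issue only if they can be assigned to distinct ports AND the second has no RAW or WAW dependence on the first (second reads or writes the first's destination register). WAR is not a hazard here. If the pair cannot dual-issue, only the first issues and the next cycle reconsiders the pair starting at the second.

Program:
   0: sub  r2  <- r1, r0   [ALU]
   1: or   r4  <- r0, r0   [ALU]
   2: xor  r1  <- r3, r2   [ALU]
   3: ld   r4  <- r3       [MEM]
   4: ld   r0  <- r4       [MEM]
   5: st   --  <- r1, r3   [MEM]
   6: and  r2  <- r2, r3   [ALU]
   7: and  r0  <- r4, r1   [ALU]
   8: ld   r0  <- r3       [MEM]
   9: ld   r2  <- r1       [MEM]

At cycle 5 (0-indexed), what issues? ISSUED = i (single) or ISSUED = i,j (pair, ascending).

ISSUED = 8

  cy0 -> i0&i1 (sub.ALU+or.ALU) 2-wide
  cy1 -> i2&i3 (xor.ALU+ld.MEM) 2-wide
  cy2 -> i4 (ld.MEM) no-port MEM/MEM
  cy3 -> i5&i6 (st.MEM+and.ALU) 2-wide
  cy4 -> i7 (and.ALU) WAW r0
  cy5 -> i8 (ld.MEM) no-port MEM/MEM
  cy6 -> i9 (ld.MEM) tail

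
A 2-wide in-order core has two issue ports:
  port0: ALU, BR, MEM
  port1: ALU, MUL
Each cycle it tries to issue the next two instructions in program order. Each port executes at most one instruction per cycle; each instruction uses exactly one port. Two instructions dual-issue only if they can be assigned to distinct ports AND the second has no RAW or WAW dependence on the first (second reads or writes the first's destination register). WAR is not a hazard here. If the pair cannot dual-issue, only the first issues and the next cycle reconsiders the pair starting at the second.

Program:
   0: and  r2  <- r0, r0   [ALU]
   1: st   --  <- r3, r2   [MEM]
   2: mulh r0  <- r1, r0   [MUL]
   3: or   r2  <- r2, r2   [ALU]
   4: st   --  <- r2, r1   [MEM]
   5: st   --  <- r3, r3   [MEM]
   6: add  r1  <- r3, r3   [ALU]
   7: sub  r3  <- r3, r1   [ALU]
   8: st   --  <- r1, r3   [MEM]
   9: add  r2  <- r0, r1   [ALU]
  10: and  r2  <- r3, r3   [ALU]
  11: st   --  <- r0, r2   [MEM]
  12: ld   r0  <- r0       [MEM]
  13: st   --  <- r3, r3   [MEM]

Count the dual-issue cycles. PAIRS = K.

0. and.ALU @i0  | RAW r2
1. st.MEM+mulh.MUL @i1&i2  | pair
2. or.ALU @i3  | RAW r2
3. st.MEM @i4  | no-port MEM/MEM
4. st.MEM+add.ALU @i5&i6  | pair
5. sub.ALU @i7  | RAW r3
6. st.MEM+add.ALU @i8&i9  | pair
7. and.ALU @i10  | RAW r2
8. st.MEM @i11  | no-port MEM/MEM
9. ld.MEM @i12  | no-port MEM/MEM
10. st.MEM @i13  | tail

PAIRS = 3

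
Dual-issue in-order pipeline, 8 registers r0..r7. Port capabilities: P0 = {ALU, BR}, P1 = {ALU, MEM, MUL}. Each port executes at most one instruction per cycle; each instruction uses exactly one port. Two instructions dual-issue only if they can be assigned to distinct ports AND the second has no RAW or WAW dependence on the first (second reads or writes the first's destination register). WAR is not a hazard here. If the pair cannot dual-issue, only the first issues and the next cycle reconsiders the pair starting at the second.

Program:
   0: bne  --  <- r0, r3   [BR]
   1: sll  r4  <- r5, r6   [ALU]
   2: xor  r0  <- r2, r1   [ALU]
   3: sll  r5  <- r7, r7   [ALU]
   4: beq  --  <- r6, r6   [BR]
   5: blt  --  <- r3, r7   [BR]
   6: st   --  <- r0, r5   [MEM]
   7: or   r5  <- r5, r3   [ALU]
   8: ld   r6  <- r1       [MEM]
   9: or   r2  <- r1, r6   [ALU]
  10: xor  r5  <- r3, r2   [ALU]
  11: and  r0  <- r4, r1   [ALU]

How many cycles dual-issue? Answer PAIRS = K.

  cy0 -> i0&i1 (bne.BR+sll.ALU) 2-wide
  cy1 -> i2&i3 (xor.ALU+sll.ALU) 2-wide
  cy2 -> i4 (beq.BR) no-port BR/BR
  cy3 -> i5&i6 (blt.BR+st.MEM) 2-wide
  cy4 -> i7&i8 (or.ALU+ld.MEM) 2-wide
  cy5 -> i9 (or.ALU) RAW r2
  cy6 -> i10&i11 (xor.ALU+and.ALU) 2-wide

PAIRS = 5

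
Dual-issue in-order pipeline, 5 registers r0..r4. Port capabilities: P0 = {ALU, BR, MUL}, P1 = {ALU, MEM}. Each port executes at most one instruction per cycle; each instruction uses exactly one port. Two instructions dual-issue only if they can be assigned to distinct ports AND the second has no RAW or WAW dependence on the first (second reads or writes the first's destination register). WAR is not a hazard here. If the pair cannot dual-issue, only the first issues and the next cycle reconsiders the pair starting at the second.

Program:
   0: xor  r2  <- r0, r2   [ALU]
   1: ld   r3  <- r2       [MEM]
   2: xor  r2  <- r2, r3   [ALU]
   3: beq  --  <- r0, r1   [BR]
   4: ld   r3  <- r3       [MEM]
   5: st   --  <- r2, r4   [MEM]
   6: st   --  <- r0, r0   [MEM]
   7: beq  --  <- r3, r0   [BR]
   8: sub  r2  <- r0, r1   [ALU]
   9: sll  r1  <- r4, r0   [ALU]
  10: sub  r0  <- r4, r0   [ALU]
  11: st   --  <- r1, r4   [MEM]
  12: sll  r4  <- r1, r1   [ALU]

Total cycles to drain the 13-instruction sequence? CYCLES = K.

CYCLES = 9

[0] i0  xor.ALU  -- RAW r2
[1] i1  ld.MEM  -- RAW r3
[2] i2/i3  xor.ALU/beq.BR  -- 2-wide
[3] i4  ld.MEM  -- no-port MEM/MEM
[4] i5  st.MEM  -- no-port MEM/MEM
[5] i6/i7  st.MEM/beq.BR  -- 2-wide
[6] i8/i9  sub.ALU/sll.ALU  -- 2-wide
[7] i10/i11  sub.ALU/st.MEM  -- 2-wide
[8] i12  sll.ALU  -- tail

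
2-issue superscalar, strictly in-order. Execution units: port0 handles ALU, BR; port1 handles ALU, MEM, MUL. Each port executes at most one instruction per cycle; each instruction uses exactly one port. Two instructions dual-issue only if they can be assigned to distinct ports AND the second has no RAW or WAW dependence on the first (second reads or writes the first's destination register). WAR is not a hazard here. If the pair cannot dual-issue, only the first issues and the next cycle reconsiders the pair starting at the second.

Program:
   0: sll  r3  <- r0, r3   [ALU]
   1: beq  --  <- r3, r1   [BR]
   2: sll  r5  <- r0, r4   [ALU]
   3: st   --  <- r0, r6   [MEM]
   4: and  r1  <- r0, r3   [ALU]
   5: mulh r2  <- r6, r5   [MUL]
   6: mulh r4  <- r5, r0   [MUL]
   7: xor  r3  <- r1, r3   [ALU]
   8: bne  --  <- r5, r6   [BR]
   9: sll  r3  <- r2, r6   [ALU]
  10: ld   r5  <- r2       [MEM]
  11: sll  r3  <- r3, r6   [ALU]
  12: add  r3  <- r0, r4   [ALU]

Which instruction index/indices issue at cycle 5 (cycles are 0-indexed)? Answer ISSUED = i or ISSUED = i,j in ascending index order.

ISSUED = 8,9

  cy0 -> i0 (sll.ALU) RAW r3
  cy1 -> i1,i2 (beq.BR sll.ALU) dual
  cy2 -> i3,i4 (st.MEM and.ALU) dual
  cy3 -> i5 (mulh.MUL) no-port MUL/MUL
  cy4 -> i6,i7 (mulh.MUL xor.ALU) dual
  cy5 -> i8,i9 (bne.BR sll.ALU) dual
  cy6 -> i10,i11 (ld.MEM sll.ALU) dual
  cy7 -> i12 (add.ALU) tail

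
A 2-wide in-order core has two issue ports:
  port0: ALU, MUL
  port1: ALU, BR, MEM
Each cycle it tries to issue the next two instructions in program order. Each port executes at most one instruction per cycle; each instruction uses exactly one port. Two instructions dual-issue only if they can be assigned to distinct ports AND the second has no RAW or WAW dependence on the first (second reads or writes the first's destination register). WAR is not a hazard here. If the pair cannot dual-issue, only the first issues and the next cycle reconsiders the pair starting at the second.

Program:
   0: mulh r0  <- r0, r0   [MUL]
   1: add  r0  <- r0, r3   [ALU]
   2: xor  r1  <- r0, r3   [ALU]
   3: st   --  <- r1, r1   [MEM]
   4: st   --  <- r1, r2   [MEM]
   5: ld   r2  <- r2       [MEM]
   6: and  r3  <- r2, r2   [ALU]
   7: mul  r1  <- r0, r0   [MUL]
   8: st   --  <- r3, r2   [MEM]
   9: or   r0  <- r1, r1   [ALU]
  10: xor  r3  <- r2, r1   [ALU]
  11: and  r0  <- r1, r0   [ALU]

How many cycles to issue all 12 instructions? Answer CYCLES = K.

t=0 i0:mulh ; RAW+WAW r0
t=1 i1:add ; RAW r0
t=2 i2:xor ; RAW r1
t=3 i3:st ; no-port MEM/MEM
t=4 i4:st ; no-port MEM/MEM
t=5 i5:ld ; RAW r2
t=6 i6&i7:and/mul ; dual
t=7 i8&i9:st/or ; dual
t=8 i10&i11:xor/and ; dual

CYCLES = 9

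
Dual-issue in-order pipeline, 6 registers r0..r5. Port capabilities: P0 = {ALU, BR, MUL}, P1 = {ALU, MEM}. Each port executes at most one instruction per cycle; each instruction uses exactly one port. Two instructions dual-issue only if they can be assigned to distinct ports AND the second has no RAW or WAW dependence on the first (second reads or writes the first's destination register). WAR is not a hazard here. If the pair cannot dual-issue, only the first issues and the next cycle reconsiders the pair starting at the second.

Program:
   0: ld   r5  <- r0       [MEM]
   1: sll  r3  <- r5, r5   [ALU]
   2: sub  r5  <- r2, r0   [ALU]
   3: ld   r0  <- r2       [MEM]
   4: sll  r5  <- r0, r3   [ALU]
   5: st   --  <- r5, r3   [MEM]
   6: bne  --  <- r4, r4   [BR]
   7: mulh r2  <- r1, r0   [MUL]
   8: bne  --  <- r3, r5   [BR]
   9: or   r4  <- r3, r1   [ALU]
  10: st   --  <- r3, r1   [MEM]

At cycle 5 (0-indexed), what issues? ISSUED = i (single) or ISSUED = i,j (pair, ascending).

ISSUED = 7

#0 head=0: ld i0 RAW r5
#1 head=1: sll+sub i1&i2 pair
#2 head=3: ld i3 RAW r0
#3 head=4: sll i4 RAW r5
#4 head=5: st+bne i5&i6 pair
#5 head=7: mulh i7 no-port MUL/BR
#6 head=8: bne+or i8&i9 pair
#7 head=10: st i10 tail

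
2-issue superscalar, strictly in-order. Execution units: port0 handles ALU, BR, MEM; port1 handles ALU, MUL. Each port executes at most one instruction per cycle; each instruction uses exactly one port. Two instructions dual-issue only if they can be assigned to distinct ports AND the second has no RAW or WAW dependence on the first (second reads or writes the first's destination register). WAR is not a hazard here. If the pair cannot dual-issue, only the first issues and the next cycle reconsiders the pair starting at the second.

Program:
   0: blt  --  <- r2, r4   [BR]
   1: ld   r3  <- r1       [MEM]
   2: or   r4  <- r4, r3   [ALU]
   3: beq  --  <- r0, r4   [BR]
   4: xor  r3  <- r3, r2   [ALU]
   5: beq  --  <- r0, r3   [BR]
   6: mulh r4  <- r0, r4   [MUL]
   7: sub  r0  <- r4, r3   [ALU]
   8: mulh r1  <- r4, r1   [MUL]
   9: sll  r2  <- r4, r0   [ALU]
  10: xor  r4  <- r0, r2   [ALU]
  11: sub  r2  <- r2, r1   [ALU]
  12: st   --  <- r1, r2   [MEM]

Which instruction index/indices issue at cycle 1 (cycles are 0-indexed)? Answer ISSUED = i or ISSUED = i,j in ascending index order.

ISSUED = 1

t=0 i0:blt ; no-port BR/MEM
t=1 i1:ld ; RAW r3
t=2 i2:or ; RAW r4
t=3 i3&i4:beq xor ; pair
t=4 i5&i6:beq mulh ; pair
t=5 i7&i8:sub mulh ; pair
t=6 i9:sll ; RAW r2
t=7 i10&i11:xor sub ; pair
t=8 i12:st ; tail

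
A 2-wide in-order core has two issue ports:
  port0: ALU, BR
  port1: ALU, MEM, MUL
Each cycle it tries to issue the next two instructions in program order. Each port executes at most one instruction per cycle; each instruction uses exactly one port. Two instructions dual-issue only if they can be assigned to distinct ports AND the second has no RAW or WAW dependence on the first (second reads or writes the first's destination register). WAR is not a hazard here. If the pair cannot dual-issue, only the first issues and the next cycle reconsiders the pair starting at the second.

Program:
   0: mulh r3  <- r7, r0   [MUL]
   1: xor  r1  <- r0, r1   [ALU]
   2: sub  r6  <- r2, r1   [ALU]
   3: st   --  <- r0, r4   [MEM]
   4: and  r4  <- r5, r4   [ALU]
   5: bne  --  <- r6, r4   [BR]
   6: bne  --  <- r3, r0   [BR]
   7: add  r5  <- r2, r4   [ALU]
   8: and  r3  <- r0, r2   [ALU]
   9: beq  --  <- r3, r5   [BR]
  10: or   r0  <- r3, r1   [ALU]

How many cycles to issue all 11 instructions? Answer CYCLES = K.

  cy0 -> i0,i1 (mulh;xor) 2-wide
  cy1 -> i2,i3 (sub;st) 2-wide
  cy2 -> i4 (and) RAW r4
  cy3 -> i5 (bne) no-port BR/BR
  cy4 -> i6,i7 (bne;add) 2-wide
  cy5 -> i8 (and) RAW r3
  cy6 -> i9,i10 (beq;or) 2-wide

CYCLES = 7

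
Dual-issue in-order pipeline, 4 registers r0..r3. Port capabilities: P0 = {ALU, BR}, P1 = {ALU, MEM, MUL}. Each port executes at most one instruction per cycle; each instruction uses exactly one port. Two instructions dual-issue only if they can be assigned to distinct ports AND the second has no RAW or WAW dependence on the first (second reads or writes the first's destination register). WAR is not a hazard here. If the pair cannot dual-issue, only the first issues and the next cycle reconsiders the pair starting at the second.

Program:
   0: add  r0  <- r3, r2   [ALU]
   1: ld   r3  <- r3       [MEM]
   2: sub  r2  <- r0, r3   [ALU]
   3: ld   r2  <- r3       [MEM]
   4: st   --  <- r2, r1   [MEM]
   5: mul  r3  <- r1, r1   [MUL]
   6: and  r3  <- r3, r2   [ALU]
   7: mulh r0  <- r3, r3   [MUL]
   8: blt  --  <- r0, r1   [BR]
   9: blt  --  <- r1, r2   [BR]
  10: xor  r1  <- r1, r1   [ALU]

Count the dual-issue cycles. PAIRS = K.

c0: i0&i1 add/ld  2-wide
c1: i2 sub  WAW r2
c2: i3 ld  no-port MEM/MEM
c3: i4 st  no-port MEM/MUL
c4: i5 mul  RAW+WAW r3
c5: i6 and  RAW r3
c6: i7 mulh  RAW r0
c7: i8 blt  no-port BR/BR
c8: i9&i10 blt/xor  2-wide

PAIRS = 2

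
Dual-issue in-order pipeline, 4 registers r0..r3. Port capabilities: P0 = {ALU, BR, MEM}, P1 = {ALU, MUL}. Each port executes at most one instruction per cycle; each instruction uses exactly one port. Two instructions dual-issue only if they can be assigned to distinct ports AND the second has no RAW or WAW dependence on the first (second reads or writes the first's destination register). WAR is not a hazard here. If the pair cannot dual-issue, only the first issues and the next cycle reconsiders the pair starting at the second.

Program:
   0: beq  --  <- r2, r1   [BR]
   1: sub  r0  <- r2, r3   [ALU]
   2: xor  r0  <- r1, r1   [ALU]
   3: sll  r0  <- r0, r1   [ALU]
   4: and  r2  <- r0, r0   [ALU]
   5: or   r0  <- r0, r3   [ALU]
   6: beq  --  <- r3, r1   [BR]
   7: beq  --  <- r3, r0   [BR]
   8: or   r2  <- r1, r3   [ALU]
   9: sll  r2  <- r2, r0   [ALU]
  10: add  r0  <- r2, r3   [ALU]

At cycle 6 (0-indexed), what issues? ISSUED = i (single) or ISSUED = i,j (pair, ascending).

ISSUED = 9

c0: i0,i1 beq.BR/sub.ALU  pair
c1: i2 xor.ALU  RAW+WAW r0
c2: i3 sll.ALU  RAW r0
c3: i4,i5 and.ALU/or.ALU  pair
c4: i6 beq.BR  no-port BR/BR
c5: i7,i8 beq.BR/or.ALU  pair
c6: i9 sll.ALU  RAW r2
c7: i10 add.ALU  tail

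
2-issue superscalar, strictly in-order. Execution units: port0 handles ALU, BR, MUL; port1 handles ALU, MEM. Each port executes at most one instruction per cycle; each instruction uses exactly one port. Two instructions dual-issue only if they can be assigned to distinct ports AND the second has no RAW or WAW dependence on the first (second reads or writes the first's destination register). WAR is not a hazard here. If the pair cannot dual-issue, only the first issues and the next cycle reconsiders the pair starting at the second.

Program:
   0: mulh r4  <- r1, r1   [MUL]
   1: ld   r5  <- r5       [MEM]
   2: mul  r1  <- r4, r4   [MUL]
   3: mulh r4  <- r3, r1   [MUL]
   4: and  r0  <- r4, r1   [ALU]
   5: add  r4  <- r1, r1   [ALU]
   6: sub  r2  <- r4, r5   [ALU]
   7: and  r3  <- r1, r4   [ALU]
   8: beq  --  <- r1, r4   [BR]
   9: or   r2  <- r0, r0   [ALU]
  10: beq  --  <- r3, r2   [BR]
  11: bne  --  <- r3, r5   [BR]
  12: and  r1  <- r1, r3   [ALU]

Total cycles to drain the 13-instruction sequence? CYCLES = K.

CYCLES = 8

[0] i0+i1  mulh.MUL ld.MEM  -- 2-wide
[1] i2  mul.MUL  -- no-port MUL/MUL
[2] i3  mulh.MUL  -- RAW r4
[3] i4+i5  and.ALU add.ALU  -- 2-wide
[4] i6+i7  sub.ALU and.ALU  -- 2-wide
[5] i8+i9  beq.BR or.ALU  -- 2-wide
[6] i10  beq.BR  -- no-port BR/BR
[7] i11+i12  bne.BR and.ALU  -- 2-wide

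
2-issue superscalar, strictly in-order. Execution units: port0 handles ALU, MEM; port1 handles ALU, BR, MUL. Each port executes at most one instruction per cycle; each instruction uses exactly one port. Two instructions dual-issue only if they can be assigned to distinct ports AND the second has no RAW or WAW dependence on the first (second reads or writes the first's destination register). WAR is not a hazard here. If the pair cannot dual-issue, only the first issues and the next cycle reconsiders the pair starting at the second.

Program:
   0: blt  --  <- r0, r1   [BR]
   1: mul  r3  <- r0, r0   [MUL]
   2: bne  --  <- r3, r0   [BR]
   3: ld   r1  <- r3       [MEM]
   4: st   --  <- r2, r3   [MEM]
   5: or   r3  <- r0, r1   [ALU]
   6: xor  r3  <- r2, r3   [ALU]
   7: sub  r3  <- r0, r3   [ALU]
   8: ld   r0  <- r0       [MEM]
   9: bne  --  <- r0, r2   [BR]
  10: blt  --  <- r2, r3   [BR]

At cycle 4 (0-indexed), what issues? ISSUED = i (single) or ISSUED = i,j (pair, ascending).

0. blt.BR @i0  | no-port BR/MUL
1. mul.MUL @i1  | no-port MUL/BR
2. bne.BR+ld.MEM @i2/i3  | pair
3. st.MEM+or.ALU @i4/i5  | pair
4. xor.ALU @i6  | RAW+WAW r3
5. sub.ALU+ld.MEM @i7/i8  | pair
6. bne.BR @i9  | no-port BR/BR
7. blt.BR @i10  | tail

ISSUED = 6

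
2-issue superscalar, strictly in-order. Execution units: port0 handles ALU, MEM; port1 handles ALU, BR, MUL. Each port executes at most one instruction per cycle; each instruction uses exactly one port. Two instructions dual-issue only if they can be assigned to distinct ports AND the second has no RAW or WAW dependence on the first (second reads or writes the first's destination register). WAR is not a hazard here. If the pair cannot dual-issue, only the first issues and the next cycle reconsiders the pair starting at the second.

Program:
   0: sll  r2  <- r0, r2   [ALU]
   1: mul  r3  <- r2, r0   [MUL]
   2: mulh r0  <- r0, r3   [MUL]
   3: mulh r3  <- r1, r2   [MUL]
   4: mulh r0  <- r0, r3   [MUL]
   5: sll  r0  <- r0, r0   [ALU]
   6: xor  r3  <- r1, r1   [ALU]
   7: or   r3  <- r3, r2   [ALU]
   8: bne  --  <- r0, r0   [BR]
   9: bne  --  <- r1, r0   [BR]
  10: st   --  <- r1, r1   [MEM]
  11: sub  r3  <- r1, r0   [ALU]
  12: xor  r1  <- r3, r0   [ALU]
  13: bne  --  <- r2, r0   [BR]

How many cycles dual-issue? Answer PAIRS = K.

0. sll @i0  | RAW r2
1. mul @i1  | no-port MUL/MUL
2. mulh @i2  | no-port MUL/MUL
3. mulh @i3  | no-port MUL/MUL
4. mulh @i4  | RAW+WAW r0
5. sll/xor @i5&i6  | 2-wide
6. or/bne @i7&i8  | 2-wide
7. bne/st @i9&i10  | 2-wide
8. sub @i11  | RAW r3
9. xor/bne @i12&i13  | 2-wide

PAIRS = 4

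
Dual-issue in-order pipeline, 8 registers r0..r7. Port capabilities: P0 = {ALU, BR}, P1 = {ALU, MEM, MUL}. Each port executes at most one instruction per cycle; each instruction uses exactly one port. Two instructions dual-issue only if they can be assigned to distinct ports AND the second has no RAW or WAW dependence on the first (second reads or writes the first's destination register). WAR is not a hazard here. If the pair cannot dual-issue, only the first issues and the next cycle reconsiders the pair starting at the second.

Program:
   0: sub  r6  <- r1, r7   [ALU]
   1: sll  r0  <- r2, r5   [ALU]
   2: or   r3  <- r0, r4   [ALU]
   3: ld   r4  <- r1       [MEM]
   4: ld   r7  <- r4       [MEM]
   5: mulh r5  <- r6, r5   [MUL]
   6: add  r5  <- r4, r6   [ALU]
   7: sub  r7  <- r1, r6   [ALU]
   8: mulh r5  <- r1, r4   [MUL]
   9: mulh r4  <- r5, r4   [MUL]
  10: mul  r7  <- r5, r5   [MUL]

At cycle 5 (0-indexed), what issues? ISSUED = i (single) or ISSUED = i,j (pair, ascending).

ISSUED = 8

#0 head=0: sub;sll i0&i1 2-wide
#1 head=2: or;ld i2&i3 2-wide
#2 head=4: ld i4 no-port MEM/MUL
#3 head=5: mulh i5 WAW r5
#4 head=6: add;sub i6&i7 2-wide
#5 head=8: mulh i8 no-port MUL/MUL
#6 head=9: mulh i9 no-port MUL/MUL
#7 head=10: mul i10 tail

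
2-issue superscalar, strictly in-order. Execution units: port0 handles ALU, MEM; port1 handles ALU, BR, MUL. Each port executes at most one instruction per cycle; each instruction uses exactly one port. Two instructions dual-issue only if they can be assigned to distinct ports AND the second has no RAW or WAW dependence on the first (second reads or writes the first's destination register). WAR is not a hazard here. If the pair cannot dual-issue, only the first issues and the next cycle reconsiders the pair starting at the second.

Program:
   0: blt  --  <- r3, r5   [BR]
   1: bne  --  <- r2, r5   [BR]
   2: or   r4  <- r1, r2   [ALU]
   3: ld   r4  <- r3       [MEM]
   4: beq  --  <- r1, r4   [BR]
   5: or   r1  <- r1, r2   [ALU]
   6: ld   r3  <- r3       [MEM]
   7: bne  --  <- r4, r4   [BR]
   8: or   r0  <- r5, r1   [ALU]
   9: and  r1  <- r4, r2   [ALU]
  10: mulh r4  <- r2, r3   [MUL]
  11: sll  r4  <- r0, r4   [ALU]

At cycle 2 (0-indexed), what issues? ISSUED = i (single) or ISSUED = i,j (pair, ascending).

[0] i0  blt.BR  -- no-port BR/BR
[1] i1+i2  bne.BR or.ALU  -- pair
[2] i3  ld.MEM  -- RAW r4
[3] i4+i5  beq.BR or.ALU  -- pair
[4] i6+i7  ld.MEM bne.BR  -- pair
[5] i8+i9  or.ALU and.ALU  -- pair
[6] i10  mulh.MUL  -- RAW+WAW r4
[7] i11  sll.ALU  -- tail

ISSUED = 3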